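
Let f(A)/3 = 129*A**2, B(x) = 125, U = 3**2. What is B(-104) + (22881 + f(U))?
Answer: 54353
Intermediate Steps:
U = 9
f(A) = 387*A**2 (f(A) = 3*(129*A**2) = 387*A**2)
B(-104) + (22881 + f(U)) = 125 + (22881 + 387*9**2) = 125 + (22881 + 387*81) = 125 + (22881 + 31347) = 125 + 54228 = 54353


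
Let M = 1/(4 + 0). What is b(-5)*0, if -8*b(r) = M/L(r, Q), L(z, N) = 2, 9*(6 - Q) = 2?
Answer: 0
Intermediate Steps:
Q = 52/9 (Q = 6 - 1/9*2 = 6 - 2/9 = 52/9 ≈ 5.7778)
M = 1/4 ≈ 0.25000
b(r) = -1/64 (b(r) = -1/(32*2) = -1/8*1/8 = -1/64)
b(-5)*0 = -1/64*0 = 0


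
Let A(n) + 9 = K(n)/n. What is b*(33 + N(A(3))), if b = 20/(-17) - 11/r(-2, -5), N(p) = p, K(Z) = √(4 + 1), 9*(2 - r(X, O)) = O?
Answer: -51432/391 - 2143*√5/1173 ≈ -135.62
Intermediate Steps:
r(X, O) = 2 - O/9
K(Z) = √5
A(n) = -9 + √5/n
b = -2143/391 (b = 20/(-17) - 11/(2 - ⅑*(-5)) = 20*(-1/17) - 11/(2 + 5/9) = -20/17 - 11/23/9 = -20/17 - 11*9/23 = -20/17 - 99/23 = -2143/391 ≈ -5.4808)
b*(33 + N(A(3))) = -2143*(33 + (-9 + √5/3))/391 = -2143*(24 + √5/3)/391 = -51432/391 - 2143*√5/1173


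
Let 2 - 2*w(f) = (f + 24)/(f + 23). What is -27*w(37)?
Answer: -531/40 ≈ -13.275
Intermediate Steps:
w(f) = 1 - (24 + f)/(2*(23 + f)) (w(f) = 1 - (f + 24)/(2*(f + 23)) = 1 - (24 + f)/(2*(23 + f)))
-27*w(37) = -27*(22 + 37)/(2*(23 + 37)) = -27*59/(2*60) = -27*59/120 = -531/40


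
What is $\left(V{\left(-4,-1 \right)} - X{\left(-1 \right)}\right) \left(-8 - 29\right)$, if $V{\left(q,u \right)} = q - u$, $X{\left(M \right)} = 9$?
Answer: $444$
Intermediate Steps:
$\left(V{\left(-4,-1 \right)} - X{\left(-1 \right)}\right) \left(-8 - 29\right) = \left(\left(-4 - -1\right) - 9\right) \left(-8 - 29\right) = \left(\left(-4 + 1\right) - 9\right) \left(-37\right) = \left(-3 - 9\right) \left(-37\right) = \left(-12\right) \left(-37\right) = 444$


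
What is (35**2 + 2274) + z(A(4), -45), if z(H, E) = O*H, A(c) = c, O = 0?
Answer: 3499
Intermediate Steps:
z(H, E) = 0 (z(H, E) = 0*H = 0)
(35**2 + 2274) + z(A(4), -45) = (35**2 + 2274) + 0 = (1225 + 2274) + 0 = 3499 + 0 = 3499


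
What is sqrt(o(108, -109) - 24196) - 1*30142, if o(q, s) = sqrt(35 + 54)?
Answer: -30142 + I*sqrt(24196 - sqrt(89)) ≈ -30142.0 + 155.52*I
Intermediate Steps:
o(q, s) = sqrt(89)
sqrt(o(108, -109) - 24196) - 1*30142 = sqrt(sqrt(89) - 24196) - 1*30142 = sqrt(-24196 + sqrt(89)) - 30142 = -30142 + sqrt(-24196 + sqrt(89))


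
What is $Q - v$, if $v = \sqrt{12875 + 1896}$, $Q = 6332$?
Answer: $6332 - \sqrt{14771} \approx 6210.5$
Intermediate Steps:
$v = \sqrt{14771} \approx 121.54$
$Q - v = 6332 - \sqrt{14771}$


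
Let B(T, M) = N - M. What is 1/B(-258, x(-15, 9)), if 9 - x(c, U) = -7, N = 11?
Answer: -1/5 ≈ -0.20000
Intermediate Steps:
x(c, U) = 16 (x(c, U) = 9 - 1*(-7) = 9 + 7 = 16)
B(T, M) = 11 - M
1/B(-258, x(-15, 9)) = 1/(11 - 1*16) = 1/(11 - 16) = 1/(-5) = -1/5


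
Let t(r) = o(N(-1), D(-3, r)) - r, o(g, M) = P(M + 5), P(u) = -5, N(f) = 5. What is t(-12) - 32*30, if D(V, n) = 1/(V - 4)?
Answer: -953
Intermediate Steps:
D(V, n) = 1/(-4 + V)
o(g, M) = -5
t(r) = -5 - r
t(-12) - 32*30 = (-5 - 1*(-12)) - 32*30 = (-5 + 12) - 960 = 7 - 960 = -953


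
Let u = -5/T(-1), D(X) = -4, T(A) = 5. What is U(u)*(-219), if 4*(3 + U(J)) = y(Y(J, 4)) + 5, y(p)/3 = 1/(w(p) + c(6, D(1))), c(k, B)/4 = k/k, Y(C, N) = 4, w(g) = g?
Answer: 11607/32 ≈ 362.72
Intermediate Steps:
c(k, B) = 4 (c(k, B) = 4*(k/k) = 4*1 = 4)
u = -1 (u = -5/5 = -5*⅕ = -1)
y(p) = 3/(4 + p) (y(p) = 3/(p + 4) = 3/(4 + p))
U(J) = -53/32 (U(J) = -3 + (3/(4 + 4) + 5)/4 = -3 + (3/8 + 5)/4 = -3 + (¼)*(43/8) = -3 + 43/32 = -53/32)
U(u)*(-219) = -53/32*(-219) = 11607/32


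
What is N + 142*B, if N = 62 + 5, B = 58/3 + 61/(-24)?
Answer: 29417/12 ≈ 2451.4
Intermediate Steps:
B = 403/24 (B = 58*(⅓) + 61*(-1/24) = 58/3 - 61/24 = 403/24 ≈ 16.792)
N = 67
N + 142*B = 67 + 142*(403/24) = 67 + 28613/12 = 29417/12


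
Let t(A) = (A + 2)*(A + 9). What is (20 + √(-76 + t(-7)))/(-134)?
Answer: -10/67 - I*√86/134 ≈ -0.14925 - 0.069206*I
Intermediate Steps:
t(A) = (2 + A)*(9 + A)
(20 + √(-76 + t(-7)))/(-134) = (20 + √(-76 + (18 + (-7)² + 11*(-7))))/(-134) = (20 + √(-76 + (18 + 49 - 77)))*(-1/134) = (20 + √(-76 - 10))*(-1/134) = (20 + √(-86))*(-1/134) = (20 + I*√86)*(-1/134) = -10/67 - I*√86/134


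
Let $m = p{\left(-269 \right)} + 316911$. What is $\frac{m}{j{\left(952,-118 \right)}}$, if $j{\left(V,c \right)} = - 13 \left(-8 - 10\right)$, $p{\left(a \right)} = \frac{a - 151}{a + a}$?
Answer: $\frac{9472141}{6994} \approx 1354.3$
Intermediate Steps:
$p{\left(a \right)} = \frac{-151 + a}{2 a}$
$j{\left(V,c \right)} = 234$ ($j{\left(V,c \right)} = \left(-13\right) \left(-18\right) = 234$)
$m = \frac{85249269}{269}$ ($m = \frac{-151 - 269}{2 \left(-269\right)} + 316911 = \frac{1}{2} \left(- \frac{1}{269}\right) \left(-420\right) + 316911 = \frac{210}{269} + 316911 = \frac{85249269}{269} \approx 3.1691 \cdot 10^{5}$)
$\frac{m}{j{\left(952,-118 \right)}} = \frac{85249269}{269 \cdot 234} = \frac{85249269}{269} \cdot \frac{1}{234} = \frac{9472141}{6994}$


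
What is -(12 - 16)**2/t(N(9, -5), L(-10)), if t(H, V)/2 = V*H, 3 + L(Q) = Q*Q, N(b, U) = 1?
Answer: -8/97 ≈ -0.082474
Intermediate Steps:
L(Q) = -3 + Q**2 (L(Q) = -3 + Q*Q = -3 + Q**2)
t(H, V) = 2*H*V (t(H, V) = 2*(V*H) = 2*(H*V) = 2*H*V)
-(12 - 16)**2/t(N(9, -5), L(-10)) = -(12 - 16)**2/(2*1*(-3 + (-10)**2)) = -(-4)**2/(2*1*(-3 + 100)) = -16/(2*1*97) = -16/194 = -1*8/97 = -8/97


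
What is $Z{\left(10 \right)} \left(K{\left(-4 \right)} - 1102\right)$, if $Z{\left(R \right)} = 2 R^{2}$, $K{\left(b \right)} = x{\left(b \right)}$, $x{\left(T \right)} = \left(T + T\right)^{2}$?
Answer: $-207600$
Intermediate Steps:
$x{\left(T \right)} = 4 T^{2}$ ($x{\left(T \right)} = \left(2 T\right)^{2} = 4 T^{2}$)
$K{\left(b \right)} = 4 b^{2}$
$Z{\left(10 \right)} \left(K{\left(-4 \right)} - 1102\right) = 2 \cdot 10^{2} \left(4 \left(-4\right)^{2} - 1102\right) = 2 \cdot 100 \left(4 \cdot 16 - 1102\right) = 200 \left(64 - 1102\right) = 200 \left(-1038\right) = -207600$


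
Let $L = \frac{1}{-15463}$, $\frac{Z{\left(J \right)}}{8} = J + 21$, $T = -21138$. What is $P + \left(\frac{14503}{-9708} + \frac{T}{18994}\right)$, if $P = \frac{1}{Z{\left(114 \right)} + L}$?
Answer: $- \frac{4012242411021289}{1539691424878164} \approx -2.6059$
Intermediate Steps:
$Z{\left(J \right)} = 168 + 8 J$ ($Z{\left(J \right)} = 8 \left(J + 21\right) = 8 \left(21 + J\right) = 168 + 8 J$)
$L = - \frac{1}{15463} \approx -6.467 \cdot 10^{-5}$
$P = \frac{15463}{16700039}$ ($P = \frac{1}{\left(168 + 8 \cdot 114\right) - \frac{1}{15463}} = \frac{1}{\left(168 + 912\right) - \frac{1}{15463}} = \frac{1}{1080 - \frac{1}{15463}} = \frac{1}{\frac{16700039}{15463}} = \frac{15463}{16700039} \approx 0.00092593$)
$P + \left(\frac{14503}{-9708} + \frac{T}{18994}\right) = \frac{15463}{16700039} + \left(\frac{14503}{-9708} - \frac{21138}{18994}\right) = \frac{15463}{16700039} + \left(14503 \left(- \frac{1}{9708}\right) - \frac{10569}{9497}\right) = \frac{15463}{16700039} - \frac{240338843}{92196876} = - \frac{4012242411021289}{1539691424878164}$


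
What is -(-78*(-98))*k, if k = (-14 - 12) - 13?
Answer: 298116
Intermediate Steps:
k = -39 (k = -26 - 13 = -39)
-(-78*(-98))*k = -(-78*(-98))*(-39) = -7644*(-39) = -1*(-298116) = 298116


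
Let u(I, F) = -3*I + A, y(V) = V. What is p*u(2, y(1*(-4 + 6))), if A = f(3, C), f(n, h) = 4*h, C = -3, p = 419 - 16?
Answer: -7254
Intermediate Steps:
p = 403
A = -12 (A = 4*(-3) = -12)
u(I, F) = -12 - 3*I (u(I, F) = -3*I - 12 = -12 - 3*I)
p*u(2, y(1*(-4 + 6))) = 403*(-12 - 3*2) = 403*(-12 - 6) = 403*(-18) = -7254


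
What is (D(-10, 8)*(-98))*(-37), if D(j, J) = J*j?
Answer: -290080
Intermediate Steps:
(D(-10, 8)*(-98))*(-37) = ((8*(-10))*(-98))*(-37) = -80*(-98)*(-37) = 7840*(-37) = -290080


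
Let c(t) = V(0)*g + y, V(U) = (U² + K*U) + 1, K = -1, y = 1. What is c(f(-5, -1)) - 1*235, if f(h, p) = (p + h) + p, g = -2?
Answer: -236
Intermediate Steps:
f(h, p) = h + 2*p (f(h, p) = (h + p) + p = h + 2*p)
V(U) = 1 + U² - U (V(U) = (U² - U) + 1 = 1 + U² - U)
c(t) = -1 (c(t) = (1 + 0² - 1*0)*(-2) + 1 = (1 + 0 + 0)*(-2) + 1 = 1*(-2) + 1 = -2 + 1 = -1)
c(f(-5, -1)) - 1*235 = -1 - 1*235 = -1 - 235 = -236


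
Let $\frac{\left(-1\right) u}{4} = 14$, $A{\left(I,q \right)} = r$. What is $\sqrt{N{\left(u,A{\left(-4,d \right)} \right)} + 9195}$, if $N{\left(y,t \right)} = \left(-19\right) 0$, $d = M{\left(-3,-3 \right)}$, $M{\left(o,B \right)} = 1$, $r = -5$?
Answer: $\sqrt{9195} \approx 95.891$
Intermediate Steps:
$d = 1$
$A{\left(I,q \right)} = -5$
$u = -56$ ($u = \left(-4\right) 14 = -56$)
$N{\left(y,t \right)} = 0$
$\sqrt{N{\left(u,A{\left(-4,d \right)} \right)} + 9195} = \sqrt{0 + 9195} = \sqrt{9195}$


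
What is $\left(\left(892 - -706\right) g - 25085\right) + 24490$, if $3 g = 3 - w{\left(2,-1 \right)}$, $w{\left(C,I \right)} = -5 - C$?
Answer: $\frac{14195}{3} \approx 4731.7$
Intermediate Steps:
$g = \frac{10}{3}$ ($g = \frac{3 - \left(-5 - 2\right)}{3} = \frac{3 - -7}{3} = \frac{3 + 7}{3} = \frac{1}{3} \cdot 10 = \frac{10}{3} \approx 3.3333$)
$\left(\left(892 - -706\right) g - 25085\right) + 24490 = \left(\left(892 - -706\right) \frac{10}{3} - 25085\right) + 24490 = \left(\left(892 + 706\right) \frac{10}{3} - 25085\right) + 24490 = \left(1598 \cdot \frac{10}{3} - 25085\right) + 24490 = \left(\frac{15980}{3} - 25085\right) + 24490 = - \frac{59275}{3} + 24490 = \frac{14195}{3}$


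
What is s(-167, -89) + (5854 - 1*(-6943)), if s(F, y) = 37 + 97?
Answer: 12931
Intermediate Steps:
s(F, y) = 134
s(-167, -89) + (5854 - 1*(-6943)) = 134 + (5854 - 1*(-6943)) = 134 + (5854 + 6943) = 134 + 12797 = 12931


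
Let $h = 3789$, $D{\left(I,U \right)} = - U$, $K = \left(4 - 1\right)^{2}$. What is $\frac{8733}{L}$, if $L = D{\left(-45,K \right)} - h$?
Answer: $- \frac{2911}{1266} \approx -2.2994$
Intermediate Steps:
$K = 9$ ($K = 3^{2} = 9$)
$L = -3798$ ($L = \left(-1\right) 9 - 3789 = -9 - 3789 = -3798$)
$\frac{8733}{L} = \frac{8733}{-3798} = 8733 \left(- \frac{1}{3798}\right) = - \frac{2911}{1266}$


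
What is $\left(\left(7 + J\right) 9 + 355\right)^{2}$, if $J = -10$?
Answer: $107584$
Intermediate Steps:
$\left(\left(7 + J\right) 9 + 355\right)^{2} = \left(\left(7 - 10\right) 9 + 355\right)^{2} = \left(\left(-3\right) 9 + 355\right)^{2} = \left(-27 + 355\right)^{2} = 328^{2} = 107584$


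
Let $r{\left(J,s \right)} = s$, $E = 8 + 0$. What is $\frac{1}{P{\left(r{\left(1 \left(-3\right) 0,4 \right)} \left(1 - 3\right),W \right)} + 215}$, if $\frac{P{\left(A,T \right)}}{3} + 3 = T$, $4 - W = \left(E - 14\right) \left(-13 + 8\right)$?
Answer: $\frac{1}{128} \approx 0.0078125$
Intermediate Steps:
$E = 8$
$W = -26$ ($W = 4 - \left(8 - 14\right) \left(-13 + 8\right) = 4 - \left(-6\right) \left(-5\right) = 4 - 30 = -26$)
$P{\left(A,T \right)} = -9 + 3 T$
$\frac{1}{P{\left(r{\left(1 \left(-3\right) 0,4 \right)} \left(1 - 3\right),W \right)} + 215} = \frac{1}{\left(-9 + 3 \left(-26\right)\right) + 215} = \frac{1}{\left(-9 - 78\right) + 215} = \frac{1}{-87 + 215} = \frac{1}{128}$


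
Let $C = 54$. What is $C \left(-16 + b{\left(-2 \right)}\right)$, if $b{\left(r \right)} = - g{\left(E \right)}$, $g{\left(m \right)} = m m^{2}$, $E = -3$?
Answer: $594$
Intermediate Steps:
$g{\left(m \right)} = m^{3}$
$b{\left(r \right)} = 27$ ($b{\left(r \right)} = - \left(-3\right)^{3} = \left(-1\right) \left(-27\right) = 27$)
$C \left(-16 + b{\left(-2 \right)}\right) = 54 \left(-16 + 27\right) = 54 \cdot 11 = 594$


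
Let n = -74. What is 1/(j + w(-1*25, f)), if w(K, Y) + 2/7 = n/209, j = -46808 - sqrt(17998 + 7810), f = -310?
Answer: -6261735095/293099850052403 + 2140369*sqrt(1613)/1172399400209612 ≈ -2.1290e-5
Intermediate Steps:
j = -46808 - 4*sqrt(1613) (j = -46808 - sqrt(25808) = -46808 - 4*sqrt(1613) ≈ -46969.)
w(K, Y) = -936/1463 (w(K, Y) = -2/7 - 74/209 = -936/1463)
1/(j + w(-1*25, f)) = 1/((-46808 - 4*sqrt(1613)) - 936/1463) = 1/(-68481040/1463 - 4*sqrt(1613))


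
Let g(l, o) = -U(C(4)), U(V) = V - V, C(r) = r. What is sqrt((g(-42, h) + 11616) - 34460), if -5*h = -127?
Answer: 2*I*sqrt(5711) ≈ 151.14*I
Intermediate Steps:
h = 127/5 (h = -1/5*(-127) = 127/5 ≈ 25.400)
U(V) = 0
g(l, o) = 0 (g(l, o) = -1*0 = 0)
sqrt((g(-42, h) + 11616) - 34460) = sqrt((0 + 11616) - 34460) = sqrt(11616 - 34460) = sqrt(-22844) = 2*I*sqrt(5711)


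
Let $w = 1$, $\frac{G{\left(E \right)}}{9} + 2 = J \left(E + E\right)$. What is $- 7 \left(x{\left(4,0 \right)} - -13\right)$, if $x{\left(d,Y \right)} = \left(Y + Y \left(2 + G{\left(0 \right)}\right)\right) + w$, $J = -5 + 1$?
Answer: $-98$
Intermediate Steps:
$J = -4$
$G{\left(E \right)} = -18 - 72 E$ ($G{\left(E \right)} = -18 + 9 \left(- 4 \left(E + E\right)\right) = -18 + 9 \left(- 4 \cdot 2 E\right) = -18 + 9 \left(- 8 E\right) = -18 - 72 E$)
$x{\left(d,Y \right)} = 1 - 15 Y$ ($x{\left(d,Y \right)} = \left(Y + Y \left(2 - 18\right)\right) + 1 = \left(Y + Y \left(-16\right)\right) + 1 = \left(Y - 16 Y\right) + 1 = - 15 Y + 1 = 1 - 15 Y$)
$- 7 \left(x{\left(4,0 \right)} - -13\right) = - 7 \left(\left(1 - 0\right) - -13\right) = - 7 \left(\left(1 + 0\right) + 13\right) = - 7 \left(1 + 13\right) = \left(-7\right) 14 = -98$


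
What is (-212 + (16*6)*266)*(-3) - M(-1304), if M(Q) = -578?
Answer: -75394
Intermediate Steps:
(-212 + (16*6)*266)*(-3) - M(-1304) = (-212 + (16*6)*266)*(-3) - 1*(-578) = (-212 + 96*266)*(-3) + 578 = (-212 + 25536)*(-3) + 578 = 25324*(-3) + 578 = -75972 + 578 = -75394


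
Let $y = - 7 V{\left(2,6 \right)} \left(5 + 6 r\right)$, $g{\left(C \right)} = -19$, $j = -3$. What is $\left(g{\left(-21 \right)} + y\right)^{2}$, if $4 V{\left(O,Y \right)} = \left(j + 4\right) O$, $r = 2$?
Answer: $\frac{24649}{4} \approx 6162.3$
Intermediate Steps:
$V{\left(O,Y \right)} = \frac{O}{4}$ ($V{\left(O,Y \right)} = \frac{\left(-3 + 4\right) O}{4} = \frac{1 O}{4} = \frac{O}{4}$)
$y = - \frac{119}{2}$ ($y = - 7 \cdot \frac{1}{4} \cdot 2 \left(5 + 6 \cdot 2\right) = \left(-7\right) \frac{1}{2} \left(5 + 12\right) = \left(- \frac{7}{2}\right) 17 = - \frac{119}{2} \approx -59.5$)
$\left(g{\left(-21 \right)} + y\right)^{2} = \left(-19 - \frac{119}{2}\right)^{2} = \left(- \frac{157}{2}\right)^{2} = \frac{24649}{4}$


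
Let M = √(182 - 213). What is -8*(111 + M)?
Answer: -888 - 8*I*√31 ≈ -888.0 - 44.542*I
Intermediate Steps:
M = I*√31 (M = √(-31) = I*√31 ≈ 5.5678*I)
-8*(111 + M) = -8*(111 + I*√31) = -888 - 8*I*√31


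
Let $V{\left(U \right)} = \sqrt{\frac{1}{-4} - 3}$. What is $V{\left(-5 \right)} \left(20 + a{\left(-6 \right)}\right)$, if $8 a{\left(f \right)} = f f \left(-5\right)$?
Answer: $- \frac{5 i \sqrt{13}}{4} \approx - 4.5069 i$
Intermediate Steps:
$V{\left(U \right)} = \frac{i \sqrt{13}}{2}$ ($V{\left(U \right)} = \sqrt{- \frac{1}{4} - 3} = \sqrt{- \frac{13}{4}} = \frac{i \sqrt{13}}{2}$)
$a{\left(f \right)} = - \frac{5 f^{2}}{8}$ ($a{\left(f \right)} = \frac{f f \left(-5\right)}{8} = \frac{f^{2} \left(-5\right)}{8} = \frac{\left(-5\right) f^{2}}{8} = - \frac{5 f^{2}}{8}$)
$V{\left(-5 \right)} \left(20 + a{\left(-6 \right)}\right) = \frac{i \sqrt{13}}{2} \left(20 - \frac{5 \left(-6\right)^{2}}{8}\right) = \frac{i \sqrt{13}}{2} \left(20 - \frac{45}{2}\right) = \frac{i \sqrt{13}}{2} \left(- \frac{5}{2}\right) = - \frac{5 i \sqrt{13}}{4}$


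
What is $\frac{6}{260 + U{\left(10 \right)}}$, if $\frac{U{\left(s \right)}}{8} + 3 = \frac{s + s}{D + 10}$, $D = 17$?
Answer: $\frac{81}{3266} \approx 0.024801$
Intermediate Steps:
$U{\left(s \right)} = -24 + \frac{16 s}{27}$ ($U{\left(s \right)} = -24 + 8 \frac{s + s}{17 + 10} = -24 + 8 \frac{2 s}{27} = -24 + \frac{16 s}{27}$)
$\frac{6}{260 + U{\left(10 \right)}} = \frac{6}{260 + \left(-24 + \frac{16}{27} \cdot 10\right)} = \frac{6}{260 + \left(-24 + \frac{160}{27}\right)} = \frac{6}{260 - \frac{488}{27}} = \frac{6}{\frac{6532}{27}} = 6 \cdot \frac{27}{6532} = \frac{81}{3266}$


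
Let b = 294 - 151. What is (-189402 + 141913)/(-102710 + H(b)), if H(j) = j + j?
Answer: 47489/102424 ≈ 0.46365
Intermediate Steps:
b = 143
H(j) = 2*j
(-189402 + 141913)/(-102710 + H(b)) = (-189402 + 141913)/(-102710 + 2*143) = -47489/(-102710 + 286) = -47489/(-102424) = -47489*(-1/102424) = 47489/102424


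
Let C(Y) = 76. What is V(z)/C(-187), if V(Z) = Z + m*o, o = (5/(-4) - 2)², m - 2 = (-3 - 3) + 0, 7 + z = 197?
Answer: 591/304 ≈ 1.9441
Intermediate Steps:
z = 190 (z = -7 + 197 = 190)
m = -4 (m = 2 + ((-3 - 3) + 0) = 2 + (-6 + 0) = 2 - 6 = -4)
o = 169/16 (o = (5*(-¼) - 2)² = (-5/4 - 2)² = (-13/4)² = 169/16 ≈ 10.563)
V(Z) = -169/4 + Z (V(Z) = Z - 4*169/16 = Z - 169/4 = -169/4 + Z)
V(z)/C(-187) = (-169/4 + 190)/76 = (591/4)*(1/76) = 591/304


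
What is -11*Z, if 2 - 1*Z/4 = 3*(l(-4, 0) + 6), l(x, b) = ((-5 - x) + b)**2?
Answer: 836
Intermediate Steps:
l(x, b) = (-5 + b - x)**2
Z = -76 (Z = 8 - 12*((5 - 4 - 1*0)**2 + 6) = 8 - 12*((5 - 4 + 0)**2 + 6) = 8 - 12*(1**2 + 6) = 8 - 12*(1 + 6) = 8 - 12*7 = 8 - 4*21 = 8 - 84 = -76)
-11*Z = -11*(-76) = 836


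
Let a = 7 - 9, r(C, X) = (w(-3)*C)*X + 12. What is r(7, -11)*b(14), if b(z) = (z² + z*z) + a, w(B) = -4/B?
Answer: -35360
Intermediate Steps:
r(C, X) = 12 + 4*C*X/3 (r(C, X) = ((-4/(-3))*C)*X + 12 = ((-4*(-⅓))*C)*X + 12 = (4*C/3)*X + 12 = 4*C*X/3 + 12 = 12 + 4*C*X/3)
a = -2
b(z) = -2 + 2*z² (b(z) = (z² + z*z) - 2 = (z² + z²) - 2 = 2*z² - 2 = -2 + 2*z²)
r(7, -11)*b(14) = (12 + (4/3)*7*(-11))*(-2 + 2*14²) = (12 - 308/3)*(-2 + 2*196) = -272*(-2 + 392)/3 = -272/3*390 = -35360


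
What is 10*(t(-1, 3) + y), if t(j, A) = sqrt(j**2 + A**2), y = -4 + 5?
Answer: 10 + 10*sqrt(10) ≈ 41.623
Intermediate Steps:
y = 1
t(j, A) = sqrt(A**2 + j**2)
10*(t(-1, 3) + y) = 10*(sqrt(3**2 + (-1)**2) + 1) = 10*(sqrt(9 + 1) + 1) = 10*(sqrt(10) + 1) = 10*(1 + sqrt(10)) = 10 + 10*sqrt(10)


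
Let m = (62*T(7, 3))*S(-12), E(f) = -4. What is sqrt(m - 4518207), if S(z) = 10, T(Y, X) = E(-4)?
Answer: I*sqrt(4520687) ≈ 2126.2*I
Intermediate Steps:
T(Y, X) = -4
m = -2480 (m = (62*(-4))*10 = -248*10 = -2480)
sqrt(m - 4518207) = sqrt(-2480 - 4518207) = sqrt(-4520687) = I*sqrt(4520687)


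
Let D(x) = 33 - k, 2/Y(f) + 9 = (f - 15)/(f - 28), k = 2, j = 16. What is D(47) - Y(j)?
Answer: 3403/109 ≈ 31.220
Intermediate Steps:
Y(f) = 2/(-9 + (-15 + f)/(-28 + f)) (Y(f) = 2/(-9 + (f - 15)/(f - 28)) = 2/(-9 + (-15 + f)/(-28 + f)))
D(x) = 31 (D(x) = 33 - 1*2 = 33 - 2 = 31)
D(47) - Y(j) = 31 - 2*(28 - 1*16)/(-237 + 8*16) = 31 - 2*(28 - 16)/(-237 + 128) = 31 - 2*12/(-109) = 31 - 2*(-1)*12/109 = 31 - 1*(-24/109) = 31 + 24/109 = 3403/109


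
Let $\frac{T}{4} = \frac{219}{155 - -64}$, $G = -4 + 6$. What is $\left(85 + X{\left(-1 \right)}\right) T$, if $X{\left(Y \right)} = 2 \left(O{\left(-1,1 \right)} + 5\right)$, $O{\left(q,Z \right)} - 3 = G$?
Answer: $420$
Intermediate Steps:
$G = 2$
$T = 4$ ($T = 4 \frac{219}{155 - -64} = 4 \frac{219}{155 + 64} = 4 \cdot \frac{219}{219} = 4 \cdot 219 \cdot \frac{1}{219} = 4 \cdot 1 = 4$)
$O{\left(q,Z \right)} = 5$ ($O{\left(q,Z \right)} = 3 + 2 = 5$)
$X{\left(Y \right)} = 20$ ($X{\left(Y \right)} = 2 \left(5 + 5\right) = 2 \cdot 10 = 20$)
$\left(85 + X{\left(-1 \right)}\right) T = \left(85 + 20\right) 4 = 105 \cdot 4 = 420$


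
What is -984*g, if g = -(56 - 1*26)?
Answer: 29520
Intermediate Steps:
g = -30 (g = -(56 - 26) = -1*30 = -30)
-984*g = -984*(-30) = 29520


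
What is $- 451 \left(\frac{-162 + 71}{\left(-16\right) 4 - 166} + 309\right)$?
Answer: $- \frac{32093611}{230} \approx -1.3954 \cdot 10^{5}$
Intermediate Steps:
$- 451 \left(\frac{-162 + 71}{\left(-16\right) 4 - 166} + 309\right) = - 451 \left(- \frac{91}{-64 - 166} + 309\right) = - 451 \left(- \frac{91}{-230} + 309\right) = - 451 \left(\left(-91\right) \left(- \frac{1}{230}\right) + 309\right) = - 451 \left(\frac{91}{230} + 309\right) = \left(-451\right) \frac{71161}{230} = - \frac{32093611}{230}$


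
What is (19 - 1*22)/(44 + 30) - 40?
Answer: -2963/74 ≈ -40.041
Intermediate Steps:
(19 - 1*22)/(44 + 30) - 40 = (19 - 22)/74 - 40 = -3*1/74 - 40 = -3/74 - 40 = -2963/74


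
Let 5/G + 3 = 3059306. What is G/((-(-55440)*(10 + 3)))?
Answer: 1/440980171632 ≈ 2.2677e-12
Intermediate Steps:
G = 5/3059303 (G = 5/(-3 + 3059306) = 5/3059303 ≈ 1.6344e-6)
G/((-(-55440)*(10 + 3))) = 5/(3059303*((-(-55440)*(10 + 3)))) = 5/(3059303*((-(-55440)*13))) = 5/(3059303*((-2640*(-273)))) = (5/3059303)/720720 = (5/3059303)*(1/720720) = 1/440980171632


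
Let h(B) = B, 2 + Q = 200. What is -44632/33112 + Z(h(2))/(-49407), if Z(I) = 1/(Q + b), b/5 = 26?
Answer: -90410466323/67074547944 ≈ -1.3479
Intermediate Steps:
Q = 198 (Q = -2 + 200 = 198)
b = 130 (b = 5*26 = 130)
Z(I) = 1/328 (Z(I) = 1/(198 + 130) = 1/328)
-44632/33112 + Z(h(2))/(-49407) = -44632/33112 + (1/328)/(-49407) = -44632*1/33112 + (1/328)*(-1/49407) = -5579/4139 - 1/16205496 = -90410466323/67074547944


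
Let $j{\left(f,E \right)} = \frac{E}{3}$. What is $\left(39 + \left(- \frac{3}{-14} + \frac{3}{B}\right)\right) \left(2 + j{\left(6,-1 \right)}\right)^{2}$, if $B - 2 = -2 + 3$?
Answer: $\frac{14075}{126} \approx 111.71$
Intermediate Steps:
$B = 3$ ($B = 2 + \left(-2 + 3\right) = 2 + 1 = 3$)
$j{\left(f,E \right)} = \frac{E}{3}$ ($j{\left(f,E \right)} = E \frac{1}{3} = \frac{E}{3}$)
$\left(39 + \left(- \frac{3}{-14} + \frac{3}{B}\right)\right) \left(2 + j{\left(6,-1 \right)}\right)^{2} = \left(39 + \left(- \frac{3}{-14} + \frac{3}{3}\right)\right) \left(2 + \frac{1}{3} \left(-1\right)\right)^{2} = \left(39 + \left(\left(-3\right) \left(- \frac{1}{14}\right) + 3 \cdot \frac{1}{3}\right)\right) \left(2 - \frac{1}{3}\right)^{2} = \left(39 + \left(\frac{3}{14} + 1\right)\right) \left(\frac{5}{3}\right)^{2} = \left(39 + \frac{17}{14}\right) \frac{25}{9} = \frac{563}{14} \cdot \frac{25}{9} = \frac{14075}{126}$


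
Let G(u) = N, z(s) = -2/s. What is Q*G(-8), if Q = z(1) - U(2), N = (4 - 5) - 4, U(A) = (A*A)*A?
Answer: 50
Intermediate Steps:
U(A) = A³ (U(A) = A²*A = A³)
N = -5 (N = -1 - 4 = -5)
G(u) = -5
Q = -10 (Q = -2/1 - 1*2³ = -2*1 - 1*8 = -2 - 8 = -10)
Q*G(-8) = -10*(-5) = 50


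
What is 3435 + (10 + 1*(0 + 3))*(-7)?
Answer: 3344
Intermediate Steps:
3435 + (10 + 1*(0 + 3))*(-7) = 3435 + (10 + 1*3)*(-7) = 3435 + (10 + 3)*(-7) = 3435 + 13*(-7) = 3435 - 91 = 3344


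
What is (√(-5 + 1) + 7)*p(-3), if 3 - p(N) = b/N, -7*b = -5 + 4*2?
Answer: 20 + 40*I/7 ≈ 20.0 + 5.7143*I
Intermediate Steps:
b = -3/7 (b = -(-5 + 4*2)/7 = -(-5 + 8)/7 = -⅐*3 = -3/7 ≈ -0.42857)
p(N) = 3 + 3/(7*N) (p(N) = 3 - (-3)/(7*N) = 3 + 3/(7*N))
(√(-5 + 1) + 7)*p(-3) = (√(-5 + 1) + 7)*(3 + (3/7)/(-3)) = (√(-4) + 7)*(3 + (3/7)*(-⅓)) = (2*I + 7)*(3 - ⅐) = (7 + 2*I)*(20/7) = 20 + 40*I/7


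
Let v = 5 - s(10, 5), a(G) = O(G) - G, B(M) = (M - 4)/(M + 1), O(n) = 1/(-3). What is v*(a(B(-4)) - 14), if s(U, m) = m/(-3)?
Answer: -340/3 ≈ -113.33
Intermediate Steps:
O(n) = -⅓
s(U, m) = -m/3 (s(U, m) = m*(-⅓) = -m/3)
B(M) = (-4 + M)/(1 + M)
a(G) = -⅓ - G
v = 20/3 (v = 5 - (-1)*5/3 = 5 - 1*(-5/3) = 5 + 5/3 = 20/3 ≈ 6.6667)
v*(a(B(-4)) - 14) = 20*((-⅓ - (-4 - 4)/(1 - 4)) - 14)/3 = 20*((-⅓ - (-8)/(-3)) - 14)/3 = 20*((-⅓ - (-1)*(-8)/3) - 14)/3 = 20*((-⅓ - 1*8/3) - 14)/3 = 20*((-⅓ - 8/3) - 14)/3 = 20*(-3 - 14)/3 = (20/3)*(-17) = -340/3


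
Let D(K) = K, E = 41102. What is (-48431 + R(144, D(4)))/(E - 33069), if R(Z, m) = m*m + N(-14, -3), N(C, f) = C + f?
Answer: -48432/8033 ≈ -6.0291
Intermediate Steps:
R(Z, m) = -17 + m**2 (R(Z, m) = m*m + (-14 - 3) = m**2 - 17 = -17 + m**2)
(-48431 + R(144, D(4)))/(E - 33069) = (-48431 + (-17 + 4**2))/(41102 - 33069) = (-48431 + (-17 + 16))/8033 = (-48431 - 1)*(1/8033) = -48432*1/8033 = -48432/8033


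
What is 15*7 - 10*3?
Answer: 75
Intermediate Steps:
15*7 - 10*3 = 105 - 30 = 75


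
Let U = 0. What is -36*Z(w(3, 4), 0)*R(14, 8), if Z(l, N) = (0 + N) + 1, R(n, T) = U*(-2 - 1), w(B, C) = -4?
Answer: 0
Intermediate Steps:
R(n, T) = 0 (R(n, T) = 0*(-2 - 1) = 0*(-3) = 0)
Z(l, N) = 1 + N (Z(l, N) = N + 1 = 1 + N)
-36*Z(w(3, 4), 0)*R(14, 8) = -36*(1 + 0)*0 = -36*0 = 0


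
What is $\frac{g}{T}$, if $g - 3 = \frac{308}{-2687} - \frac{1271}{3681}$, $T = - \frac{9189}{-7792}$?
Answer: $\frac{195763215872}{90886993083} \approx 2.1539$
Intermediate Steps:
$T = \frac{9189}{7792}$ ($T = \left(-9189\right) \left(- \frac{1}{7792}\right) = \frac{9189}{7792} \approx 1.1793$)
$g = \frac{25123616}{9890847}$ ($g = 3 + \left(\frac{308}{-2687} - \frac{1271}{3681}\right) = 3 + \left(308 \left(- \frac{1}{2687}\right) - \frac{1271}{3681}\right) = 3 - \frac{4548925}{9890847} = \frac{25123616}{9890847} \approx 2.5401$)
$\frac{g}{T} = \frac{25123616}{9890847 \cdot \frac{9189}{7792}} = \frac{25123616}{9890847} \cdot \frac{7792}{9189} = \frac{195763215872}{90886993083}$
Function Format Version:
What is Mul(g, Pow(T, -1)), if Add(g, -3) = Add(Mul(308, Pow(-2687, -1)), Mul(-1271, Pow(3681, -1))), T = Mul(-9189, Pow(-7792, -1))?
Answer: Rational(195763215872, 90886993083) ≈ 2.1539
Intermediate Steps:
T = Rational(9189, 7792) (T = Mul(-9189, Rational(-1, 7792)) = Rational(9189, 7792) ≈ 1.1793)
g = Rational(25123616, 9890847) (g = Add(3, Add(Mul(308, Pow(-2687, -1)), Mul(-1271, Pow(3681, -1)))) = Add(3, Add(Mul(308, Rational(-1, 2687)), Mul(-1271, Rational(1, 3681)))) = Add(3, Add(Rational(-308, 2687), Rational(-1271, 3681))) = Add(3, Rational(-4548925, 9890847)) = Rational(25123616, 9890847) ≈ 2.5401)
Mul(g, Pow(T, -1)) = Mul(Rational(25123616, 9890847), Pow(Rational(9189, 7792), -1)) = Mul(Rational(25123616, 9890847), Rational(7792, 9189)) = Rational(195763215872, 90886993083)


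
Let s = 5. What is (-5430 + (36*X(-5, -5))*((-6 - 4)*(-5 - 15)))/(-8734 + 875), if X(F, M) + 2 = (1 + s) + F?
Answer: 12630/7859 ≈ 1.6071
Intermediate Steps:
X(F, M) = 4 + F (X(F, M) = -2 + ((1 + 5) + F) = -2 + (6 + F) = 4 + F)
(-5430 + (36*X(-5, -5))*((-6 - 4)*(-5 - 15)))/(-8734 + 875) = (-5430 + (36*(4 - 5))*((-6 - 4)*(-5 - 15)))/(-8734 + 875) = (-5430 + (36*(-1))*(-10*(-20)))/(-7859) = (-5430 - 36*200)*(-1/7859) = (-5430 - 7200)*(-1/7859) = -12630*(-1/7859) = 12630/7859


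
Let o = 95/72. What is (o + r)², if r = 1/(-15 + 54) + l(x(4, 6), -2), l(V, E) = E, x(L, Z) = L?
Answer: 375769/876096 ≈ 0.42891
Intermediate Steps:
r = -77/39 (r = 1/(-15 + 54) - 2 = 1/39 - 2 = -77/39 ≈ -1.9744)
o = 95/72 (o = 95*(1/72) = 95/72 ≈ 1.3194)
(o + r)² = (95/72 - 77/39)² = (-613/936)² = 375769/876096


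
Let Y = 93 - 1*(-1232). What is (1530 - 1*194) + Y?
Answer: 2661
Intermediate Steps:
Y = 1325 (Y = 93 + 1232 = 1325)
(1530 - 1*194) + Y = (1530 - 1*194) + 1325 = (1530 - 194) + 1325 = 1336 + 1325 = 2661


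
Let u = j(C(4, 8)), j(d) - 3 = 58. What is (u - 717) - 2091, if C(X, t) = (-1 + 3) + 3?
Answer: -2747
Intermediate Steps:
C(X, t) = 5 (C(X, t) = 2 + 3 = 5)
j(d) = 61 (j(d) = 3 + 58 = 61)
u = 61
(u - 717) - 2091 = (61 - 717) - 2091 = -656 - 2091 = -2747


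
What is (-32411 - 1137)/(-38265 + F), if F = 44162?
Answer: -33548/5897 ≈ -5.6890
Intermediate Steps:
(-32411 - 1137)/(-38265 + F) = (-32411 - 1137)/(-38265 + 44162) = -33548/5897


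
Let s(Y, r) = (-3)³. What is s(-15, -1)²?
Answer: 729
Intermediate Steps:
s(Y, r) = -27
s(-15, -1)² = (-27)² = 729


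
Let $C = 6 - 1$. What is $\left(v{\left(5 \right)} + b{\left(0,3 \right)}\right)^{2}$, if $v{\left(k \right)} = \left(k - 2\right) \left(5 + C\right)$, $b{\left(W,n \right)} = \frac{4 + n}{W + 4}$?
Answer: $\frac{16129}{16} \approx 1008.1$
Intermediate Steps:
$b{\left(W,n \right)} = \frac{4 + n}{4 + W}$
$C = 5$ ($C = 6 - 1 = 5$)
$v{\left(k \right)} = -20 + 10 k$ ($v{\left(k \right)} = \left(k - 2\right) \left(5 + 5\right) = \left(-2 + k\right) 10 = -20 + 10 k$)
$\left(v{\left(5 \right)} + b{\left(0,3 \right)}\right)^{2} = \left(\left(-20 + 10 \cdot 5\right) + \frac{4 + 3}{4 + 0}\right)^{2} = \left(\left(-20 + 50\right) + \frac{1}{4} \cdot 7\right)^{2} = \left(30 + \frac{1}{4} \cdot 7\right)^{2} = \left(30 + \frac{7}{4}\right)^{2} = \left(\frac{127}{4}\right)^{2} = \frac{16129}{16}$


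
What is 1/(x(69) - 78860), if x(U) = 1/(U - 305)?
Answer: -236/18610961 ≈ -1.2681e-5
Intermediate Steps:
x(U) = 1/(-305 + U)
1/(x(69) - 78860) = 1/(1/(-305 + 69) - 78860) = 1/(1/(-236) - 78860) = 1/(-1/236 - 78860) = 1/(-18610961/236) = -236/18610961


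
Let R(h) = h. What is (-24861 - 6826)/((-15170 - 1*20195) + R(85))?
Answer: 31687/35280 ≈ 0.89816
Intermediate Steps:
(-24861 - 6826)/((-15170 - 1*20195) + R(85)) = (-24861 - 6826)/((-15170 - 1*20195) + 85) = -31687/((-15170 - 20195) + 85) = -31687/(-35365 + 85) = -31687/(-35280) = -31687*(-1/35280) = 31687/35280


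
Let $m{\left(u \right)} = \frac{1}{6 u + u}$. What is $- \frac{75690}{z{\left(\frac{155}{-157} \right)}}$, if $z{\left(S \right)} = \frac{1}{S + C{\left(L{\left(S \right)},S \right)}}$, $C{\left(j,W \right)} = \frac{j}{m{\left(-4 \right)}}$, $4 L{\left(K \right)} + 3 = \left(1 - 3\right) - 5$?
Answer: $- \frac{820101150}{157} \approx -5.2236 \cdot 10^{6}$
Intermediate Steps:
$L{\left(K \right)} = - \frac{5}{2}$ ($L{\left(K \right)} = - \frac{3}{4} + \frac{\left(1 - 3\right) - 5}{4} = - \frac{3}{4} + \frac{-2 - 5}{4} = - \frac{3}{4} + \frac{1}{4} \left(-7\right) = - \frac{3}{4} - \frac{7}{4} = - \frac{5}{2}$)
$m{\left(u \right)} = \frac{1}{7 u}$
$C{\left(j,W \right)} = - 28 j$ ($C{\left(j,W \right)} = \frac{j}{\frac{1}{7} \frac{1}{-4}} = \frac{j}{\frac{1}{7} \left(- \frac{1}{4}\right)} = \frac{j}{- \frac{1}{28}} = j \left(-28\right) = - 28 j$)
$z{\left(S \right)} = \frac{1}{70 + S}$ ($z{\left(S \right)} = \frac{1}{S - -70} = \frac{1}{S + 70} = \frac{1}{70 + S}$)
$- \frac{75690}{z{\left(\frac{155}{-157} \right)}} = - \frac{75690}{\frac{1}{70 + \frac{155}{-157}}} = - \frac{75690}{\frac{1}{70 + 155 \left(- \frac{1}{157}\right)}} = - \frac{75690}{\frac{1}{70 - \frac{155}{157}}} = - \frac{75690}{\frac{1}{\frac{10835}{157}}} = - \frac{75690}{\frac{157}{10835}} = \left(-75690\right) \frac{10835}{157} = - \frac{820101150}{157}$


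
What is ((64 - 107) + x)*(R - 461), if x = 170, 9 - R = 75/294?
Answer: -5628767/98 ≈ -57436.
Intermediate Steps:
R = 857/98 (R = 9 - 75/294 = 9 - 1*25/98 = 9 - 25/98 = 857/98 ≈ 8.7449)
((64 - 107) + x)*(R - 461) = ((64 - 107) + 170)*(857/98 - 461) = (-43 + 170)*(-44321/98) = 127*(-44321/98) = -5628767/98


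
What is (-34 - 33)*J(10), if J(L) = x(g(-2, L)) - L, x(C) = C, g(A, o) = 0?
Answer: 670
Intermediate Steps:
J(L) = -L (J(L) = 0 - L = -L)
(-34 - 33)*J(10) = (-34 - 33)*(-1*10) = -67*(-10) = 670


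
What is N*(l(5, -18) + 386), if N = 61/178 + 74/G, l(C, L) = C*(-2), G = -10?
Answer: -1180828/445 ≈ -2653.5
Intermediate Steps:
l(C, L) = -2*C
N = -6281/890 (N = 61/178 + 74/(-10) = 61*(1/178) + 74*(-⅒) = 61/178 - 37/5 = -6281/890 ≈ -7.0573)
N*(l(5, -18) + 386) = -6281*(-2*5 + 386)/890 = -6281*(-10 + 386)/890 = -6281/890*376 = -1180828/445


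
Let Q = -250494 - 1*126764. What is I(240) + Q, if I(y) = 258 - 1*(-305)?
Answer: -376695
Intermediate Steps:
Q = -377258 (Q = -250494 - 126764 = -377258)
I(y) = 563 (I(y) = 258 + 305 = 563)
I(240) + Q = 563 - 377258 = -376695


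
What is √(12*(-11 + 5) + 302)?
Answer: √230 ≈ 15.166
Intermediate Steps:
√(12*(-11 + 5) + 302) = √(12*(-6) + 302) = √(-72 + 302) = √230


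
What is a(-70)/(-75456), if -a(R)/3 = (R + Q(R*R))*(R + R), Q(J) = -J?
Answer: 86975/3144 ≈ 27.664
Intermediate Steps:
a(R) = -6*R*(R - R²) (a(R) = -3*(R - R*R)*(R + R) = -3*(R - R²)*2*R = -6*R*(R - R²))
a(-70)/(-75456) = (6*(-70)²*(-1 - 70))/(-75456) = (6*4900*(-71))*(-1/75456) = -2087400*(-1/75456) = 86975/3144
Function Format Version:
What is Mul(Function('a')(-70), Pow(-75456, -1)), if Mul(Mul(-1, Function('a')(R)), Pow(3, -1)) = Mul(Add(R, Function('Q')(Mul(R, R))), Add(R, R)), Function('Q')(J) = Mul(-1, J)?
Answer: Rational(86975, 3144) ≈ 27.664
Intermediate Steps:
Function('a')(R) = Mul(-6, R, Add(R, Mul(-1, Pow(R, 2)))) (Function('a')(R) = Mul(-3, Mul(Add(R, Mul(-1, Mul(R, R))), Add(R, R))) = Mul(-3, Mul(Add(R, Mul(-1, Pow(R, 2))), Mul(2, R))) = Mul(-3, Mul(2, R, Add(R, Mul(-1, Pow(R, 2))))) = Mul(-6, R, Add(R, Mul(-1, Pow(R, 2)))))
Mul(Function('a')(-70), Pow(-75456, -1)) = Mul(Mul(6, Pow(-70, 2), Add(-1, -70)), Pow(-75456, -1)) = Mul(Mul(6, 4900, -71), Rational(-1, 75456)) = Mul(-2087400, Rational(-1, 75456)) = Rational(86975, 3144)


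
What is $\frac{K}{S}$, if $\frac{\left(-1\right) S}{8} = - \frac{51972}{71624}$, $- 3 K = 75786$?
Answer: $- \frac{113085343}{25986} \approx -4351.8$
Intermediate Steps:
$K = -25262$ ($K = \left(- \frac{1}{3}\right) 75786 = -25262$)
$S = \frac{51972}{8953}$ ($S = - 8 \left(- \frac{51972}{71624}\right) = - 8 \left(\left(-51972\right) \frac{1}{71624}\right) = \left(-8\right) \left(- \frac{12993}{17906}\right) = \frac{51972}{8953} \approx 5.805$)
$\frac{K}{S} = - \frac{25262}{\frac{51972}{8953}} = \left(-25262\right) \frac{8953}{51972} = - \frac{113085343}{25986}$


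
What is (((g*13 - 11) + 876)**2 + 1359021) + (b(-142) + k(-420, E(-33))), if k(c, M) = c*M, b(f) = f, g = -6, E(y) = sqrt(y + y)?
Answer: 1978248 - 420*I*sqrt(66) ≈ 1.9782e+6 - 3412.1*I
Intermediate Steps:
E(y) = sqrt(2)*sqrt(y) (E(y) = sqrt(2*y) = sqrt(2)*sqrt(y))
k(c, M) = M*c
(((g*13 - 11) + 876)**2 + 1359021) + (b(-142) + k(-420, E(-33))) = (((-6*13 - 11) + 876)**2 + 1359021) + (-142 + (sqrt(2)*sqrt(-33))*(-420)) = (((-78 - 11) + 876)**2 + 1359021) + (-142 + (sqrt(2)*(I*sqrt(33)))*(-420)) = ((-89 + 876)**2 + 1359021) + (-142 + (I*sqrt(66))*(-420)) = (787**2 + 1359021) + (-142 - 420*I*sqrt(66)) = (619369 + 1359021) + (-142 - 420*I*sqrt(66)) = 1978390 + (-142 - 420*I*sqrt(66)) = 1978248 - 420*I*sqrt(66)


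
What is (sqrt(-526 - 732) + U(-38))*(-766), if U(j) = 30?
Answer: -22980 - 766*I*sqrt(1258) ≈ -22980.0 - 27169.0*I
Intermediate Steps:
(sqrt(-526 - 732) + U(-38))*(-766) = (sqrt(-526 - 732) + 30)*(-766) = (sqrt(-1258) + 30)*(-766) = (I*sqrt(1258) + 30)*(-766) = (30 + I*sqrt(1258))*(-766) = -22980 - 766*I*sqrt(1258)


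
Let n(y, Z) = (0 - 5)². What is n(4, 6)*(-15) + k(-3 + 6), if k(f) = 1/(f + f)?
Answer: -2249/6 ≈ -374.83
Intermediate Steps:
n(y, Z) = 25 (n(y, Z) = (-5)² = 25)
k(f) = 1/(2*f)
n(4, 6)*(-15) + k(-3 + 6) = 25*(-15) + 1/(2*(-3 + 6)) = -375 + (½)/3 = -375 + (½)*(⅓) = -375 + ⅙ = -2249/6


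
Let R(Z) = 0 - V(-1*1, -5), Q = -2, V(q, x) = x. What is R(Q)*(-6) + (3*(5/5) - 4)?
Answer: -31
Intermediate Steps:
R(Z) = 5 (R(Z) = 0 - 1*(-5) = 0 + 5 = 5)
R(Q)*(-6) + (3*(5/5) - 4) = 5*(-6) + (3*(5/5) - 4) = -30 + (3*(5*(⅕)) - 4) = -30 + (3*1 - 4) = -30 + (3 - 4) = -30 - 1 = -31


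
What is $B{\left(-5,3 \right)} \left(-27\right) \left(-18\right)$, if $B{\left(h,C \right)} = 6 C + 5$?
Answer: $11178$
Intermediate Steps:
$B{\left(h,C \right)} = 5 + 6 C$
$B{\left(-5,3 \right)} \left(-27\right) \left(-18\right) = \left(5 + 6 \cdot 3\right) \left(-27\right) \left(-18\right) = \left(5 + 18\right) \left(-27\right) \left(-18\right) = 23 \left(-27\right) \left(-18\right) = \left(-621\right) \left(-18\right) = 11178$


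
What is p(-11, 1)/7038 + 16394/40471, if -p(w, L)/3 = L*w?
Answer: 38905505/94944966 ≈ 0.40977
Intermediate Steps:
p(w, L) = -3*L*w
p(-11, 1)/7038 + 16394/40471 = -3*1*(-11)/7038 + 16394/40471 = 33*(1/7038) + 16394*(1/40471) = 11/2346 + 16394/40471 = 38905505/94944966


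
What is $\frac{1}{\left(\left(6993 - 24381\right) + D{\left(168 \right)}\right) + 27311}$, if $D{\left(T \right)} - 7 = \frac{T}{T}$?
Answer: $\frac{1}{9931} \approx 0.00010069$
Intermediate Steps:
$D{\left(T \right)} = 8$ ($D{\left(T \right)} = 7 + \frac{T}{T} = 7 + 1 = 8$)
$\frac{1}{\left(\left(6993 - 24381\right) + D{\left(168 \right)}\right) + 27311} = \frac{1}{\left(\left(6993 - 24381\right) + 8\right) + 27311} = \frac{1}{\left(-17388 + 8\right) + 27311} = \frac{1}{-17380 + 27311} = \frac{1}{9931}$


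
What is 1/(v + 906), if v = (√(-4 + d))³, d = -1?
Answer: 906/820961 + 5*I*√5/820961 ≈ 0.0011036 + 1.3619e-5*I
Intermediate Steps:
v = -5*I*√5 (v = (√(-4 - 1))³ = (√(-5))³ = (I*√5)³ = -5*I*√5 ≈ -11.18*I)
1/(v + 906) = 1/(-5*I*√5 + 906) = 1/(906 - 5*I*√5)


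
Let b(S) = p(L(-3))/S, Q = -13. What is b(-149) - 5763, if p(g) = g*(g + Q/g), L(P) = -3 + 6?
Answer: -858683/149 ≈ -5763.0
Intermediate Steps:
L(P) = 3
p(g) = g*(g - 13/g)
b(S) = -4/S (b(S) = (-13 + 3**2)/S = (-13 + 9)/S = -4/S)
b(-149) - 5763 = -4/(-149) - 5763 = -4*(-1/149) - 5763 = 4/149 - 5763 = -858683/149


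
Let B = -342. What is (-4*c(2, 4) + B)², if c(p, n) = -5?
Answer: 103684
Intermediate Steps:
(-4*c(2, 4) + B)² = (-4*(-5) - 342)² = (20 - 342)² = (-322)² = 103684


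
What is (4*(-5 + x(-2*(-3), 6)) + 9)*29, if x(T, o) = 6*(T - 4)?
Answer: 1073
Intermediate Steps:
x(T, o) = -24 + 6*T (x(T, o) = 6*(-4 + T) = -24 + 6*T)
(4*(-5 + x(-2*(-3), 6)) + 9)*29 = (4*(-5 + (-24 + 6*(-2*(-3)))) + 9)*29 = (4*(-5 + (-24 + 6*6)) + 9)*29 = (4*(-5 + (-24 + 36)) + 9)*29 = (4*(-5 + 12) + 9)*29 = (4*7 + 9)*29 = (28 + 9)*29 = 37*29 = 1073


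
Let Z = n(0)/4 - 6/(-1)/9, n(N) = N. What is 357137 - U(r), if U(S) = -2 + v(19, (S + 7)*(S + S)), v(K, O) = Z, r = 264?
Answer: 1071415/3 ≈ 3.5714e+5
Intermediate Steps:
Z = ⅔ (Z = 0/4 - 6/(-1)/9 = 0*(¼) - 6*(-1)*(⅑) = 0 + 6*(⅑) = 0 + ⅔ = ⅔ ≈ 0.66667)
v(K, O) = ⅔
U(S) = -4/3 (U(S) = -2 + ⅔ = -4/3)
357137 - U(r) = 357137 - 1*(-4/3) = 357137 + 4/3 = 1071415/3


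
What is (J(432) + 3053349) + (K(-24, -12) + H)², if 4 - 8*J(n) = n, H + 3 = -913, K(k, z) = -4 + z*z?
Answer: 7310943/2 ≈ 3.6555e+6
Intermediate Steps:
K(k, z) = -4 + z²
H = -916 (H = -3 - 913 = -916)
J(n) = ½ - n/8
(J(432) + 3053349) + (K(-24, -12) + H)² = ((½ - ⅛*432) + 3053349) + ((-4 + (-12)²) - 916)² = ((½ - 54) + 3053349) + ((-4 + 144) - 916)² = (-107/2 + 3053349) + (140 - 916)² = 6106591/2 + (-776)² = 6106591/2 + 602176 = 7310943/2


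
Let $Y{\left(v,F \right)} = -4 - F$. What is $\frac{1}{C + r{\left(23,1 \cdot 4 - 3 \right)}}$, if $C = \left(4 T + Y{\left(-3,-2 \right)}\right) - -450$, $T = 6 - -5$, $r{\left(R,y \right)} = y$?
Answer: $\frac{1}{493} \approx 0.0020284$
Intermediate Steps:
$T = 11$ ($T = 6 + 5 = 11$)
$C = 492$ ($C = \left(4 \cdot 11 - 2\right) - -450 = \left(44 + \left(-4 + 2\right)\right) + 450 = \left(44 - 2\right) + 450 = 42 + 450 = 492$)
$\frac{1}{C + r{\left(23,1 \cdot 4 - 3 \right)}} = \frac{1}{492 + \left(1 \cdot 4 - 3\right)} = \frac{1}{492 + \left(4 - 3\right)} = \frac{1}{492 + 1} = \frac{1}{493}$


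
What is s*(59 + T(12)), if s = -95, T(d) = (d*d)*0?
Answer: -5605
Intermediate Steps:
T(d) = 0 (T(d) = d**2*0 = 0)
s*(59 + T(12)) = -95*(59 + 0) = -95*59 = -5605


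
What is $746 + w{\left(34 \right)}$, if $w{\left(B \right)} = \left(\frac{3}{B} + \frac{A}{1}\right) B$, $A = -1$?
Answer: $715$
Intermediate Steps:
$w{\left(B \right)} = B \left(-1 + \frac{3}{B}\right)$ ($w{\left(B \right)} = \left(\frac{3}{B} - 1^{-1}\right) B = \left(\frac{3}{B} - 1\right) B = \left(-1 + \frac{3}{B}\right) B = B \left(-1 + \frac{3}{B}\right)$)
$746 + w{\left(34 \right)} = 746 + \left(3 - 34\right) = 746 - 31 = 715$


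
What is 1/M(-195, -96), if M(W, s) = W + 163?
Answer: -1/32 ≈ -0.031250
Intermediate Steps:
M(W, s) = 163 + W
1/M(-195, -96) = 1/(163 - 195) = 1/(-32) = -1/32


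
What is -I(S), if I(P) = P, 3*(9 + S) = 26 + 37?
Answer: -12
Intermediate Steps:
S = 12 (S = -9 + (26 + 37)/3 = -9 + (⅓)*63 = -9 + 21 = 12)
-I(S) = -1*12 = -12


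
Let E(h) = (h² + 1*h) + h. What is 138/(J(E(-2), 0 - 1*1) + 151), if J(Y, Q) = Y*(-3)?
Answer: 138/151 ≈ 0.91391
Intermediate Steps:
E(h) = h² + 2*h (E(h) = (h² + h) + h = (h + h²) + h = h² + 2*h)
J(Y, Q) = -3*Y
138/(J(E(-2), 0 - 1*1) + 151) = 138/(-(-6)*(2 - 2) + 151) = 138/(-(-6)*0 + 151) = 138/(-3*0 + 151) = 138/(0 + 151) = 138/151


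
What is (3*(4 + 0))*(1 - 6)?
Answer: -60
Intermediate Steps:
(3*(4 + 0))*(1 - 6) = (3*4)*(-5) = 12*(-5) = -60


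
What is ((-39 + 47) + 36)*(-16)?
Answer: -704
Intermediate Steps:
((-39 + 47) + 36)*(-16) = (8 + 36)*(-16) = 44*(-16) = -704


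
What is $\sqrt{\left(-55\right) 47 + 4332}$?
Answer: $\sqrt{1747} \approx 41.797$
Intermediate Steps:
$\sqrt{\left(-55\right) 47 + 4332} = \sqrt{-2585 + 4332} = \sqrt{1747}$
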